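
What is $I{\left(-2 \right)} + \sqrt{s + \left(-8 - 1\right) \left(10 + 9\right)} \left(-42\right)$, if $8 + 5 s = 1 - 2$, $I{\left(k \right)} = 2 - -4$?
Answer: $6 - \frac{504 i \sqrt{30}}{5} \approx 6.0 - 552.1 i$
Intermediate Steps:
$I{\left(k \right)} = 6$ ($I{\left(k \right)} = 2 + 4 = 6$)
$s = - \frac{9}{5}$ ($s = - \frac{8}{5} + \frac{1 - 2}{5} = - \frac{8}{5} + \frac{1}{5} \left(-1\right) = - \frac{8}{5} - \frac{1}{5} = - \frac{9}{5} \approx -1.8$)
$I{\left(-2 \right)} + \sqrt{s + \left(-8 - 1\right) \left(10 + 9\right)} \left(-42\right) = 6 + \sqrt{- \frac{9}{5} + \left(-8 - 1\right) \left(10 + 9\right)} \left(-42\right) = 6 + \sqrt{- \frac{9}{5} - 171} \left(-42\right) = 6 + \sqrt{- \frac{864}{5}} \left(-42\right) = 6 + \frac{12 i \sqrt{30}}{5} \left(-42\right) = 6 - \frac{504 i \sqrt{30}}{5}$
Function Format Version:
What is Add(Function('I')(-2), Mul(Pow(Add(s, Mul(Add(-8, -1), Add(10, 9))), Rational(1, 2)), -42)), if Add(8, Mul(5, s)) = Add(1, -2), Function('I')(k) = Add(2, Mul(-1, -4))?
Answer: Add(6, Mul(Rational(-504, 5), I, Pow(30, Rational(1, 2)))) ≈ Add(6.0000, Mul(-552.10, I))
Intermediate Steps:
Function('I')(k) = 6 (Function('I')(k) = Add(2, 4) = 6)
s = Rational(-9, 5) (s = Add(Rational(-8, 5), Mul(Rational(1, 5), Add(1, -2))) = Add(Rational(-8, 5), Mul(Rational(1, 5), -1)) = Add(Rational(-8, 5), Rational(-1, 5)) = Rational(-9, 5) ≈ -1.8000)
Add(Function('I')(-2), Mul(Pow(Add(s, Mul(Add(-8, -1), Add(10, 9))), Rational(1, 2)), -42)) = Add(6, Mul(Pow(Add(Rational(-9, 5), Mul(Add(-8, -1), Add(10, 9))), Rational(1, 2)), -42)) = Add(6, Mul(Pow(Add(Rational(-9, 5), Mul(-9, 19)), Rational(1, 2)), -42)) = Add(6, Mul(Pow(Add(Rational(-9, 5), -171), Rational(1, 2)), -42)) = Add(6, Mul(Pow(Rational(-864, 5), Rational(1, 2)), -42)) = Add(6, Mul(Mul(Rational(12, 5), I, Pow(30, Rational(1, 2))), -42)) = Add(6, Mul(Rational(-504, 5), I, Pow(30, Rational(1, 2))))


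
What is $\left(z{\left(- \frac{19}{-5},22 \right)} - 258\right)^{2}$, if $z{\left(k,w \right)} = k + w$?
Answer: $\frac{1347921}{25} \approx 53917.0$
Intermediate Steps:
$\left(z{\left(- \frac{19}{-5},22 \right)} - 258\right)^{2} = \left(\left(- \frac{19}{-5} + 22\right) - 258\right)^{2} = \left(\left(\left(-19\right) \left(- \frac{1}{5}\right) + 22\right) - 258\right)^{2} = \left(\left(\frac{19}{5} + 22\right) - 258\right)^{2} = \left(\frac{129}{5} - 258\right)^{2} = \left(- \frac{1161}{5}\right)^{2} = \frac{1347921}{25}$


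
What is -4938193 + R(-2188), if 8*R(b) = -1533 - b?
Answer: -39504889/8 ≈ -4.9381e+6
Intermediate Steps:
R(b) = -1533/8 - b/8 (R(b) = (-1533 - b)/8 = -1533/8 - b/8)
-4938193 + R(-2188) = -4938193 + (-1533/8 - 1/8*(-2188)) = -4938193 + (-1533/8 + 547/2) = -4938193 + 655/8 = -39504889/8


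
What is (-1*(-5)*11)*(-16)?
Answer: -880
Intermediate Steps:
(-1*(-5)*11)*(-16) = (5*11)*(-16) = 55*(-16) = -880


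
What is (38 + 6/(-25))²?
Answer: 891136/625 ≈ 1425.8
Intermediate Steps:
(38 + 6/(-25))² = (38 + 6*(-1/25))² = (38 - 6/25)² = (944/25)² = 891136/625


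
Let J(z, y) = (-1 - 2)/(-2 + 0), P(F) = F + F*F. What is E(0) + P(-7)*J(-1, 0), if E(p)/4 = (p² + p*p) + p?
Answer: 63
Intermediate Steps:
P(F) = F + F²
J(z, y) = 3/2 (J(z, y) = -3/(-2) = -3*(-½) = 3/2)
E(p) = 4*p + 8*p² (E(p) = 4*((p² + p*p) + p) = 4*((p² + p²) + p) = 4*(2*p² + p) = 4*(p + 2*p²) = 4*p + 8*p²)
E(0) + P(-7)*J(-1, 0) = 4*0*(1 + 2*0) - 7*(1 - 7)*(3/2) = 4*0*(1 + 0) - 7*(-6)*(3/2) = 4*0*1 + 42*(3/2) = 0 + 63 = 63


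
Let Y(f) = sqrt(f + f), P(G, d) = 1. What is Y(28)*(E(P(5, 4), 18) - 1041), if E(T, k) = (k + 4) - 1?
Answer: -2040*sqrt(14) ≈ -7633.0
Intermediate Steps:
E(T, k) = 3 + k (E(T, k) = (4 + k) - 1 = 3 + k)
Y(f) = sqrt(2)*sqrt(f) (Y(f) = sqrt(2*f) = sqrt(2)*sqrt(f))
Y(28)*(E(P(5, 4), 18) - 1041) = (sqrt(2)*sqrt(28))*((3 + 18) - 1041) = (sqrt(2)*(2*sqrt(7)))*(21 - 1041) = (2*sqrt(14))*(-1020) = -2040*sqrt(14)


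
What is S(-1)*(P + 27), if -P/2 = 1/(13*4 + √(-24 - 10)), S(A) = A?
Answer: -36911/1369 - I*√34/1369 ≈ -26.962 - 0.0042593*I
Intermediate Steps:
P = -2/(52 + I*√34) (P = -2/(13*4 + √(-24 - 10)) = -2/(52 + √(-34)) = -2/(52 + I*√34) ≈ -0.037984 + 0.0042593*I)
S(-1)*(P + 27) = -((-52/1369 + I*√34/1369) + 27) = -(36911/1369 + I*√34/1369) = -36911/1369 - I*√34/1369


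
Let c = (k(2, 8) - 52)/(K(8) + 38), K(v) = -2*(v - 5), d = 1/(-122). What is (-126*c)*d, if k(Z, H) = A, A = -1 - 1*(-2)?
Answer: -3213/1952 ≈ -1.6460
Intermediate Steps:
d = -1/122 ≈ -0.0081967
K(v) = 10 - 2*v (K(v) = -2*(-5 + v) = 10 - 2*v)
A = 1 (A = -1 + 2 = 1)
k(Z, H) = 1
c = -51/32 (c = (1 - 52)/((10 - 2*8) + 38) = -51/((10 - 16) + 38) = -51/(-6 + 38) = -51/32 ≈ -1.5938)
(-126*c)*d = -126*(-51/32)*(-1/122) = (3213/16)*(-1/122) = -3213/1952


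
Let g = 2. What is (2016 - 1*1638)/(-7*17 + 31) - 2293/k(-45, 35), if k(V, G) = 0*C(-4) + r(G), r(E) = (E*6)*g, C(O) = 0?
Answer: -11267/1155 ≈ -9.7550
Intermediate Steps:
r(E) = 12*E (r(E) = (E*6)*2 = (6*E)*2 = 12*E)
k(V, G) = 12*G (k(V, G) = 0*0 + 12*G = 0 + 12*G = 12*G)
(2016 - 1*1638)/(-7*17 + 31) - 2293/k(-45, 35) = (2016 - 1*1638)/(-7*17 + 31) - 2293/(12*35) = (2016 - 1638)/(-119 + 31) - 2293/420 = 378/(-88) - 2293*1/420 = 378*(-1/88) - 2293/420 = -189/44 - 2293/420 = -11267/1155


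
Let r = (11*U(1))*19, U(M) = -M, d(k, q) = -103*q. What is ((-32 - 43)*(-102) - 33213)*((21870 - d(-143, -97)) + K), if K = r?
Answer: -298320210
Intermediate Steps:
r = -209 (r = (11*(-1*1))*19 = (11*(-1))*19 = -11*19 = -209)
K = -209
((-32 - 43)*(-102) - 33213)*((21870 - d(-143, -97)) + K) = ((-32 - 43)*(-102) - 33213)*((21870 - (-103)*(-97)) - 209) = (-75*(-102) - 33213)*((21870 - 1*9991) - 209) = (7650 - 33213)*((21870 - 9991) - 209) = -25563*(11879 - 209) = -25563*11670 = -298320210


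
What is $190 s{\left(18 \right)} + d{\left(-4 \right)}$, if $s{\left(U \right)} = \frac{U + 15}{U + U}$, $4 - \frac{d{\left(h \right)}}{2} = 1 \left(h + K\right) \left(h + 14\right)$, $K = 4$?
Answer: $\frac{1093}{6} \approx 182.17$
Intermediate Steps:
$d{\left(h \right)} = 8 - 2 \left(4 + h\right) \left(14 + h\right)$ ($d{\left(h \right)} = 8 - 2 \cdot 1 \left(h + 4\right) \left(h + 14\right) = 8 - 2 \cdot 1 \left(4 + h\right) \left(14 + h\right) = 8 - 2 \left(4 + h\right) \left(14 + h\right)$)
$s{\left(U \right)} = \frac{15 + U}{2 U}$
$190 s{\left(18 \right)} + d{\left(-4 \right)} = 190 \frac{15 + 18}{2 \cdot 18} - \left(-40 + 32\right) = 190 \cdot \frac{1}{2} \cdot \frac{1}{18} \cdot 33 - -8 = 190 \cdot \frac{11}{12} - -8 = \frac{1045}{6} + 8 = \frac{1093}{6}$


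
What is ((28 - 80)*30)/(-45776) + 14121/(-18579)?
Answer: -25725819/35436346 ≈ -0.72597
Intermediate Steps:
((28 - 80)*30)/(-45776) + 14121/(-18579) = -52*30*(-1/45776) + 14121*(-1/18579) = -1560*(-1/45776) - 4707/6193 = 195/5722 - 4707/6193 = -25725819/35436346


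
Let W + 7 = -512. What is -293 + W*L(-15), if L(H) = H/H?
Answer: -812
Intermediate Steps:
W = -519 (W = -7 - 512 = -519)
L(H) = 1
-293 + W*L(-15) = -293 - 519*1 = -293 - 519 = -812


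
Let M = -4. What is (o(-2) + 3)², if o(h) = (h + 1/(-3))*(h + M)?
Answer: 289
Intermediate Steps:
o(h) = (-4 + h)*(-⅓ + h) (o(h) = (h + 1/(-3))*(h - 4) = (h - ⅓)*(-4 + h) = (-⅓ + h)*(-4 + h) = (-4 + h)*(-⅓ + h))
(o(-2) + 3)² = ((4/3 + (-2)² - 13/3*(-2)) + 3)² = ((4/3 + 4 + 26/3) + 3)² = (14 + 3)² = 17² = 289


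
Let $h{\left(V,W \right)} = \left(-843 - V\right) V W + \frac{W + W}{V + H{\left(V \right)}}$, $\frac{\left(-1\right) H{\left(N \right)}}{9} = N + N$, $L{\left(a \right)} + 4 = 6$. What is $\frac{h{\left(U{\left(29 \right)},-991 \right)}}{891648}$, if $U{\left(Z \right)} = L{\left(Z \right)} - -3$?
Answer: $\frac{59526397}{12631680} \approx 4.7125$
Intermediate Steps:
$L{\left(a \right)} = 2$ ($L{\left(a \right)} = -4 + 6 = 2$)
$H{\left(N \right)} = - 18 N$ ($H{\left(N \right)} = - 9 \left(N + N\right) = - 9 \cdot 2 N = - 18 N$)
$U{\left(Z \right)} = 5$ ($U{\left(Z \right)} = 2 - -3 = 2 + 3 = 5$)
$h{\left(V,W \right)} = - \frac{2 W}{17 V} + V W \left(-843 - V\right)$ ($h{\left(V,W \right)} = \left(-843 - V\right) V W + \frac{W + W}{V - 18 V} = V \left(-843 - V\right) W + \frac{2 W}{\left(-17\right) V} = V W \left(-843 - V\right) + 2 W \left(- \frac{1}{17 V}\right) = V W \left(-843 - V\right) - \frac{2 W}{17 V} = - \frac{2 W}{17 V} + V W \left(-843 - V\right)$)
$\frac{h{\left(U{\left(29 \right)},-991 \right)}}{891648} = \frac{\frac{1}{17} \left(-991\right) \frac{1}{5} \left(-2 - 14331 \cdot 5^{2} - 17 \cdot 5^{3}\right)}{891648} = \frac{1}{17} \left(-991\right) \frac{1}{5} \left(-2 - 358275 - 2125\right) \frac{1}{891648} = \frac{1}{17} \left(-991\right) \frac{1}{5} \left(-360402\right) \frac{1}{891648} = \frac{357158382}{85} \cdot \frac{1}{891648} = \frac{59526397}{12631680}$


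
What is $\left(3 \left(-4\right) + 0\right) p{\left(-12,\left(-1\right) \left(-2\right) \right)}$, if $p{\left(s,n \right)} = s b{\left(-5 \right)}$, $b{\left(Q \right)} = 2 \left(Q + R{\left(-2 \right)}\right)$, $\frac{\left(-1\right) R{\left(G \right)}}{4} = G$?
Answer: $864$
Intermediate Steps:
$R{\left(G \right)} = - 4 G$
$b{\left(Q \right)} = 16 + 2 Q$ ($b{\left(Q \right)} = 2 \left(Q - -8\right) = 2 \left(Q + 8\right) = 2 \left(8 + Q\right) = 16 + 2 Q$)
$p{\left(s,n \right)} = 6 s$ ($p{\left(s,n \right)} = s \left(16 + 2 \left(-5\right)\right) = s \left(16 - 10\right) = s 6 = 6 s$)
$\left(3 \left(-4\right) + 0\right) p{\left(-12,\left(-1\right) \left(-2\right) \right)} = \left(3 \left(-4\right) + 0\right) 6 \left(-12\right) = \left(-12 + 0\right) \left(-72\right) = \left(-12\right) \left(-72\right) = 864$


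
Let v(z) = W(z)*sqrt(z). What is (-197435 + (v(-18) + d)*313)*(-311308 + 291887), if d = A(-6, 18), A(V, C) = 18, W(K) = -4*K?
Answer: 3724967221 - 1313014968*I*sqrt(2) ≈ 3.725e+9 - 1.8569e+9*I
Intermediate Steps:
d = 18
v(z) = -4*z**(3/2) (v(z) = (-4*z)*sqrt(z) = -4*z**(3/2))
(-197435 + (v(-18) + d)*313)*(-311308 + 291887) = (-197435 + (-(-216)*I*sqrt(2) + 18)*313)*(-311308 + 291887) = (-197435 + (-(-216)*I*sqrt(2) + 18)*313)*(-19421) = (-197435 + (216*I*sqrt(2) + 18)*313)*(-19421) = (-197435 + (18 + 216*I*sqrt(2))*313)*(-19421) = (-197435 + (5634 + 67608*I*sqrt(2)))*(-19421) = (-191801 + 67608*I*sqrt(2))*(-19421) = 3724967221 - 1313014968*I*sqrt(2)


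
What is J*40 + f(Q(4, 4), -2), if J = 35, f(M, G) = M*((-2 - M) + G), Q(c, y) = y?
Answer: 1368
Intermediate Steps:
f(M, G) = M*(-2 + G - M)
J*40 + f(Q(4, 4), -2) = 35*40 + 4*(-2 - 2 - 1*4) = 1400 + 4*(-2 - 2 - 4) = 1400 + 4*(-8) = 1400 - 32 = 1368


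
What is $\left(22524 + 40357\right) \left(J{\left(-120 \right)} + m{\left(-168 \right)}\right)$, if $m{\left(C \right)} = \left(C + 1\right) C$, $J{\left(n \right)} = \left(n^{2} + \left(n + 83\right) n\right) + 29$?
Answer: $2950690925$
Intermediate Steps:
$J{\left(n \right)} = 29 + n^{2} + n \left(83 + n\right)$ ($J{\left(n \right)} = \left(n^{2} + \left(83 + n\right) n\right) + 29 = \left(n^{2} + n \left(83 + n\right)\right) + 29 = 29 + n^{2} + n \left(83 + n\right)$)
$m{\left(C \right)} = C \left(1 + C\right)$ ($m{\left(C \right)} = \left(1 + C\right) C = C \left(1 + C\right)$)
$\left(22524 + 40357\right) \left(J{\left(-120 \right)} + m{\left(-168 \right)}\right) = \left(22524 + 40357\right) \left(\left(29 + 2 \left(-120\right)^{2} + 83 \left(-120\right)\right) - 168 \left(1 - 168\right)\right) = 62881 \left(\left(29 + 2 \cdot 14400 - 9960\right) - -28056\right) = 62881 \left(\left(29 + 28800 - 9960\right) + 28056\right) = 62881 \left(18869 + 28056\right) = 62881 \cdot 46925 = 2950690925$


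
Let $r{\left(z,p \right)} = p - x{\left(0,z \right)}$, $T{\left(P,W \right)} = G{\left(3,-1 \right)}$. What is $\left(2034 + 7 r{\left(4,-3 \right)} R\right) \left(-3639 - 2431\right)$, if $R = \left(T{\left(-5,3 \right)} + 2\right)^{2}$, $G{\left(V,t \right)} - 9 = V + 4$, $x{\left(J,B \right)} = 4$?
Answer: $84020940$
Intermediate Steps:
$G{\left(V,t \right)} = 13 + V$ ($G{\left(V,t \right)} = 9 + \left(V + 4\right) = 9 + \left(4 + V\right) = 13 + V$)
$T{\left(P,W \right)} = 16$ ($T{\left(P,W \right)} = 13 + 3 = 16$)
$R = 324$ ($R = \left(16 + 2\right)^{2} = 18^{2} = 324$)
$r{\left(z,p \right)} = -4 + p$ ($r{\left(z,p \right)} = p - 4 = -4 + p$)
$\left(2034 + 7 r{\left(4,-3 \right)} R\right) \left(-3639 - 2431\right) = \left(2034 + 7 \left(-4 - 3\right) 324\right) \left(-3639 - 2431\right) = \left(2034 + 7 \left(-7\right) 324\right) \left(-6070\right) = \left(2034 - 15876\right) \left(-6070\right) = \left(-13842\right) \left(-6070\right) = 84020940$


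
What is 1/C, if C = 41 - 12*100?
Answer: -1/1159 ≈ -0.00086281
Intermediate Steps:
C = -1159 (C = 41 - 1200 = -1159)
1/C = 1/(-1159) = -1/1159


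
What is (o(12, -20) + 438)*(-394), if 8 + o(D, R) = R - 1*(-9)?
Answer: -165086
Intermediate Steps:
o(D, R) = 1 + R (o(D, R) = -8 + (R - 1*(-9)) = -8 + (R + 9) = -8 + (9 + R) = 1 + R)
(o(12, -20) + 438)*(-394) = ((1 - 20) + 438)*(-394) = (-19 + 438)*(-394) = 419*(-394) = -165086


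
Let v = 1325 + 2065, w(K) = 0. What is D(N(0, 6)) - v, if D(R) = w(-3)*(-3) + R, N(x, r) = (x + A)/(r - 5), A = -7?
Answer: -3397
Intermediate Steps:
N(x, r) = (-7 + x)/(-5 + r) (N(x, r) = (x - 7)/(r - 5) = (-7 + x)/(-5 + r))
D(R) = R (D(R) = 0*(-3) + R = 0 + R = R)
v = 3390
D(N(0, 6)) - v = (-7 + 0)/(-5 + 6) - 1*3390 = -7/1 - 3390 = 1*(-7) - 3390 = -7 - 3390 = -3397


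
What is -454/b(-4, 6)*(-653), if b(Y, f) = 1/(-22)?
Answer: -6522164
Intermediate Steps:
b(Y, f) = -1/22
-454/b(-4, 6)*(-653) = -454/(-1/22)*(-653) = -454*(-22)*(-653) = 9988*(-653) = -6522164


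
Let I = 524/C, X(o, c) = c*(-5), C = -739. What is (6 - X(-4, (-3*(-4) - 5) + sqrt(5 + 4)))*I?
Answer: -29344/739 ≈ -39.708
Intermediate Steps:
X(o, c) = -5*c
I = -524/739 (I = 524/(-739) = 524*(-1/739) = -524/739 ≈ -0.70907)
(6 - X(-4, (-3*(-4) - 5) + sqrt(5 + 4)))*I = (6 - (-5)*((-3*(-4) - 5) + sqrt(5 + 4)))*(-524/739) = (6 - (-5)*((12 - 5) + sqrt(9)))*(-524/739) = (6 - (-5)*(7 + 3))*(-524/739) = (6 - (-5)*10)*(-524/739) = (6 - 1*(-50))*(-524/739) = (6 + 50)*(-524/739) = 56*(-524/739) = -29344/739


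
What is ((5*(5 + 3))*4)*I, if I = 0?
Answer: 0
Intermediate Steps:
((5*(5 + 3))*4)*I = ((5*(5 + 3))*4)*0 = ((5*8)*4)*0 = (40*4)*0 = 160*0 = 0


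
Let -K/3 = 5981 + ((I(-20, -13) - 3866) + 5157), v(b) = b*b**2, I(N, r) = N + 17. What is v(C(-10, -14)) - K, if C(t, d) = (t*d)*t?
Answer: -2743978193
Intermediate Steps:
C(t, d) = d*t**2 (C(t, d) = (d*t)*t = d*t**2)
I(N, r) = 17 + N
v(b) = b**3
K = -21807 (K = -3*(5981 + (((17 - 20) - 3866) + 5157)) = -3*(5981 + ((-3 - 3866) + 5157)) = -3*(5981 + (-3869 + 5157)) = -3*(5981 + 1288) = -3*7269 = -21807)
v(C(-10, -14)) - K = (-14*(-10)**2)**3 - 1*(-21807) = (-14*100)**3 + 21807 = (-1400)**3 + 21807 = -2744000000 + 21807 = -2743978193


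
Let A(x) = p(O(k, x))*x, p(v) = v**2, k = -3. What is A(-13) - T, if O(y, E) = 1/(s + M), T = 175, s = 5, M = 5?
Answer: -17513/100 ≈ -175.13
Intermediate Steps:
O(y, E) = 1/10 (O(y, E) = 1/(5 + 5) = 1/10)
A(x) = x/100 (A(x) = (1/10)**2*x = x/100)
A(-13) - T = (1/100)*(-13) - 1*175 = -13/100 - 175 = -17513/100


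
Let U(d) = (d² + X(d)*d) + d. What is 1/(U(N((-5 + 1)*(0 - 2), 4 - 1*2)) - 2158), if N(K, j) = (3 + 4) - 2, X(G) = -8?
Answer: -1/2168 ≈ -0.00046125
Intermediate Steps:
N(K, j) = 5 (N(K, j) = 7 - 2 = 5)
U(d) = d² - 7*d (U(d) = (d² - 8*d) + d = d² - 7*d)
1/(U(N((-5 + 1)*(0 - 2), 4 - 1*2)) - 2158) = 1/(5*(-7 + 5) - 2158) = 1/(5*(-2) - 2158) = 1/(-10 - 2158) = 1/(-2168) = -1/2168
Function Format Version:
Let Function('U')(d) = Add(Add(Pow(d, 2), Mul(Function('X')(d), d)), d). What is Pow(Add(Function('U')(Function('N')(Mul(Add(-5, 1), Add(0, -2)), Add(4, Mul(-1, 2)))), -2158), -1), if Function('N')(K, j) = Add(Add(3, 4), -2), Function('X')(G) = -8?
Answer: Rational(-1, 2168) ≈ -0.00046125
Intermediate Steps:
Function('N')(K, j) = 5 (Function('N')(K, j) = Add(7, -2) = 5)
Function('U')(d) = Add(Pow(d, 2), Mul(-7, d)) (Function('U')(d) = Add(Add(Pow(d, 2), Mul(-8, d)), d) = Add(Pow(d, 2), Mul(-7, d)))
Pow(Add(Function('U')(Function('N')(Mul(Add(-5, 1), Add(0, -2)), Add(4, Mul(-1, 2)))), -2158), -1) = Pow(Add(Mul(5, Add(-7, 5)), -2158), -1) = Pow(Add(Mul(5, -2), -2158), -1) = Pow(Add(-10, -2158), -1) = Pow(-2168, -1) = Rational(-1, 2168)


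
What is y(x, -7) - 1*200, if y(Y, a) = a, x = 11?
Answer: -207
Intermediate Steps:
y(x, -7) - 1*200 = -7 - 1*200 = -7 - 200 = -207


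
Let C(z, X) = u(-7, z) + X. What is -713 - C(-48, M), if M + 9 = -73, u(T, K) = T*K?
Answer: -967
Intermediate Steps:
u(T, K) = K*T
M = -82 (M = -9 - 73 = -82)
C(z, X) = X - 7*z (C(z, X) = z*(-7) + X = -7*z + X = X - 7*z)
-713 - C(-48, M) = -713 - (-82 - 7*(-48)) = -713 - (-82 + 336) = -713 - 1*254 = -713 - 254 = -967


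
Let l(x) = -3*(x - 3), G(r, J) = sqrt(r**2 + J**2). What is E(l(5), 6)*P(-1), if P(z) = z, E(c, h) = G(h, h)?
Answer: -6*sqrt(2) ≈ -8.4853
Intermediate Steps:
G(r, J) = sqrt(J**2 + r**2)
l(x) = 9 - 3*x (l(x) = -3*(-3 + x) = 9 - 3*x)
E(c, h) = sqrt(2)*sqrt(h**2) (E(c, h) = sqrt(h**2 + h**2) = sqrt(2*h**2) = sqrt(2)*sqrt(h**2))
E(l(5), 6)*P(-1) = (sqrt(2)*sqrt(6**2))*(-1) = (sqrt(2)*sqrt(36))*(-1) = (sqrt(2)*6)*(-1) = (6*sqrt(2))*(-1) = -6*sqrt(2)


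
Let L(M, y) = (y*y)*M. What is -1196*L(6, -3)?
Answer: -64584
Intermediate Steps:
L(M, y) = M*y² (L(M, y) = y²*M = M*y²)
-1196*L(6, -3) = -7176*(-3)² = -7176*9 = -1196*54 = -64584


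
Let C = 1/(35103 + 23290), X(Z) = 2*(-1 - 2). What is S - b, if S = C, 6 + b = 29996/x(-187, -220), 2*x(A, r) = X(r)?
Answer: 1752607505/175179 ≈ 10005.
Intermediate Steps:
X(Z) = -6 (X(Z) = 2*(-3) = -6)
x(A, r) = -3 (x(A, r) = (½)*(-6) = -3)
C = 1/58393 ≈ 1.7125e-5
b = -30014/3 (b = -6 + 29996/(-3) = -6 + 29996*(-⅓) = -6 - 29996/3 = -30014/3 ≈ -10005.)
S = 1/58393 ≈ 1.7125e-5
S - b = 1/58393 - 1*(-30014/3) = 1/58393 + 30014/3 = 1752607505/175179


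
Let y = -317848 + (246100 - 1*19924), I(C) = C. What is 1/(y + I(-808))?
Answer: -1/92480 ≈ -1.0813e-5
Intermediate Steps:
y = -91672 (y = -317848 + (246100 - 19924) = -317848 + 226176 = -91672)
1/(y + I(-808)) = 1/(-91672 - 808) = 1/(-92480) = -1/92480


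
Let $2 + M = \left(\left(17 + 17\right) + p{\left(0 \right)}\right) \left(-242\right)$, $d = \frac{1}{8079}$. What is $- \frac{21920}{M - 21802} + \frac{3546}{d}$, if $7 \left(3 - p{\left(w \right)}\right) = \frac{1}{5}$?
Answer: $\frac{963551362931}{33634} \approx 2.8648 \cdot 10^{7}$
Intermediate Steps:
$p{\left(w \right)} = \frac{104}{35}$ ($p{\left(w \right)} = 3 - \frac{1}{7 \cdot 5} = 3 - \frac{1}{35} = \frac{104}{35}$)
$d = \frac{1}{8079} \approx 0.00012378$
$M = - \frac{313218}{35}$ ($M = -2 + \left(\left(17 + 17\right) + \frac{104}{35}\right) \left(-242\right) = -2 + \left(34 + \frac{104}{35}\right) \left(-242\right) = -2 + \frac{1294}{35} \left(-242\right) = -2 - \frac{313148}{35} = - \frac{313218}{35} \approx -8949.1$)
$- \frac{21920}{M - 21802} + \frac{3546}{d} = - \frac{21920}{- \frac{313218}{35} - 21802} + 3546 \frac{1}{\frac{1}{8079}} = - \frac{21920}{- \frac{313218}{35} - 21802} + 3546 \cdot 8079 = - \frac{21920}{- \frac{1076288}{35}} + 28648134 = \left(-21920\right) \left(- \frac{35}{1076288}\right) + 28648134 = \frac{23975}{33634} + 28648134 = \frac{963551362931}{33634}$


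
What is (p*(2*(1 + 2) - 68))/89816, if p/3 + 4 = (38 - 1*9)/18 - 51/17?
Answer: 3007/269448 ≈ 0.011160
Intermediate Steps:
p = -97/6 (p = -12 + 3*((38 - 1*9)/18 - 51/17) = -12 + 3*((38 - 9)*(1/18) - 51*1/17) = -12 + 3*(29*(1/18) - 3) = -12 + 3*(29/18 - 3) = -12 + 3*(-25/18) = -12 - 25/6 = -97/6 ≈ -16.167)
(p*(2*(1 + 2) - 68))/89816 = -97*(2*(1 + 2) - 68)/6/89816 = -97*(2*3 - 68)/6*(1/89816) = -97*(6 - 68)/6*(1/89816) = -97/6*(-62)*(1/89816) = (3007/3)*(1/89816) = 3007/269448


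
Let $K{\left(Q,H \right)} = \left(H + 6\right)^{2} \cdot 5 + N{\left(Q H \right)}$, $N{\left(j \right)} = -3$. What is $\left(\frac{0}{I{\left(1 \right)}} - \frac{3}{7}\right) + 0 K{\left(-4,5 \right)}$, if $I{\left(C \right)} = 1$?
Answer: $- \frac{3}{7} \approx -0.42857$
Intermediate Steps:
$K{\left(Q,H \right)} = -3 + 5 \left(6 + H\right)^{2}$ ($K{\left(Q,H \right)} = \left(H + 6\right)^{2} \cdot 5 - 3 = \left(6 + H\right)^{2} \cdot 5 - 3 = 5 \left(6 + H\right)^{2} - 3 = -3 + 5 \left(6 + H\right)^{2}$)
$\left(\frac{0}{I{\left(1 \right)}} - \frac{3}{7}\right) + 0 K{\left(-4,5 \right)} = \left(\frac{0}{1} - \frac{3}{7}\right) + 0 \left(-3 + 5 \left(6 + 5\right)^{2}\right) = \left(0 \cdot 1 - \frac{3}{7}\right) + 0 \left(-3 + 5 \cdot 11^{2}\right) = \left(0 - \frac{3}{7}\right) + 0 \left(-3 + 5 \cdot 121\right) = - \frac{3}{7} + 0 \left(-3 + 605\right) = - \frac{3}{7} + 0 \cdot 602 = - \frac{3}{7} + 0 = - \frac{3}{7}$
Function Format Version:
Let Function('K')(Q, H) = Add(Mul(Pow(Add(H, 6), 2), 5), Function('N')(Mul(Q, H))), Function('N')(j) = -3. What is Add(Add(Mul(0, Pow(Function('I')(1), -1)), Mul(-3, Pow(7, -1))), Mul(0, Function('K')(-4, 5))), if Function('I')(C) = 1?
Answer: Rational(-3, 7) ≈ -0.42857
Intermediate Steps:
Function('K')(Q, H) = Add(-3, Mul(5, Pow(Add(6, H), 2))) (Function('K')(Q, H) = Add(Mul(Pow(Add(H, 6), 2), 5), -3) = Add(Mul(Pow(Add(6, H), 2), 5), -3) = Add(Mul(5, Pow(Add(6, H), 2)), -3) = Add(-3, Mul(5, Pow(Add(6, H), 2))))
Add(Add(Mul(0, Pow(Function('I')(1), -1)), Mul(-3, Pow(7, -1))), Mul(0, Function('K')(-4, 5))) = Add(Add(Mul(0, Pow(1, -1)), Mul(-3, Pow(7, -1))), Mul(0, Add(-3, Mul(5, Pow(Add(6, 5), 2))))) = Add(Add(Mul(0, 1), Mul(-3, Rational(1, 7))), Mul(0, Add(-3, Mul(5, Pow(11, 2))))) = Add(Add(0, Rational(-3, 7)), Mul(0, Add(-3, Mul(5, 121)))) = Add(Rational(-3, 7), Mul(0, Add(-3, 605))) = Add(Rational(-3, 7), Mul(0, 602)) = Add(Rational(-3, 7), 0) = Rational(-3, 7)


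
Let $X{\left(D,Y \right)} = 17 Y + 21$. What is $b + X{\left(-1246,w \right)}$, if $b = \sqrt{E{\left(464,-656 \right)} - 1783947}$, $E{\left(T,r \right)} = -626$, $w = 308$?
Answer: $5257 + i \sqrt{1784573} \approx 5257.0 + 1335.9 i$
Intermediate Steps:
$X{\left(D,Y \right)} = 21 + 17 Y$
$b = i \sqrt{1784573}$ ($b = \sqrt{-626 - 1783947} = \sqrt{-1784573} = i \sqrt{1784573} \approx 1335.9 i$)
$b + X{\left(-1246,w \right)} = i \sqrt{1784573} + \left(21 + 17 \cdot 308\right) = i \sqrt{1784573} + \left(21 + 5236\right) = i \sqrt{1784573} + 5257 = 5257 + i \sqrt{1784573}$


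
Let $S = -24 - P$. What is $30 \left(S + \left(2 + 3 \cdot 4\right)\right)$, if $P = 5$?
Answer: $-450$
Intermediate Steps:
$S = -29$ ($S = -24 - 5 = -29$)
$30 \left(S + \left(2 + 3 \cdot 4\right)\right) = 30 \left(-29 + \left(2 + 3 \cdot 4\right)\right) = 30 \left(-29 + \left(2 + 12\right)\right) = 30 \left(-29 + 14\right) = 30 \left(-15\right) = -450$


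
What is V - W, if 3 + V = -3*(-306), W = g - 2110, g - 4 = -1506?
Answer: 4527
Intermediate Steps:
g = -1502 (g = 4 - 1506 = -1502)
W = -3612 (W = -1502 - 2110 = -3612)
V = 915 (V = -3 - 3*(-306) = -3 + 918 = 915)
V - W = 915 - 1*(-3612) = 915 + 3612 = 4527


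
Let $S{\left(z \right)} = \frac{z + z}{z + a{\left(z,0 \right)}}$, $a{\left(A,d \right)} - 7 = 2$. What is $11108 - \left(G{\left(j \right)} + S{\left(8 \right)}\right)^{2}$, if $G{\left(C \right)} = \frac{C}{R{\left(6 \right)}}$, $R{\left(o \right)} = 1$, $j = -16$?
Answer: $\frac{3144676}{289} \approx 10881.0$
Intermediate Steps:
$a{\left(A,d \right)} = 9$ ($a{\left(A,d \right)} = 7 + 2 = 9$)
$G{\left(C \right)} = C$ ($G{\left(C \right)} = \frac{C}{1} = C 1 = C$)
$S{\left(z \right)} = \frac{2 z}{9 + z}$ ($S{\left(z \right)} = \frac{z + z}{z + 9} = \frac{2 z}{9 + z}$)
$11108 - \left(G{\left(j \right)} + S{\left(8 \right)}\right)^{2} = 11108 - \left(-16 + 2 \cdot 8 \frac{1}{9 + 8}\right)^{2} = 11108 - \left(-16 + 2 \cdot 8 \cdot \frac{1}{17}\right)^{2} = 11108 - \left(-16 + \frac{16}{17}\right)^{2} = 11108 - \left(- \frac{256}{17}\right)^{2} = 11108 - \frac{65536}{289} = \frac{3144676}{289}$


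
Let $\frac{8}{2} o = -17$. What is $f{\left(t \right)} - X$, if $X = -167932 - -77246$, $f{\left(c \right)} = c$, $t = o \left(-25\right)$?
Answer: $\frac{363169}{4} \approx 90792.0$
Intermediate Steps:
$o = - \frac{17}{4}$ ($o = \frac{1}{4} \left(-17\right) = - \frac{17}{4} \approx -4.25$)
$t = \frac{425}{4}$ ($t = \left(- \frac{17}{4}\right) \left(-25\right) = \frac{425}{4} \approx 106.25$)
$X = -90686$ ($X = -167932 + 77246 = -90686$)
$f{\left(t \right)} - X = \frac{425}{4} - -90686 = \frac{425}{4} + 90686 = \frac{363169}{4}$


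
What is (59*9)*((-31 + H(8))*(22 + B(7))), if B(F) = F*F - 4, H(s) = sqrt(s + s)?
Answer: -960579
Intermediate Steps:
H(s) = sqrt(2)*sqrt(s) (H(s) = sqrt(2*s) = sqrt(2)*sqrt(s))
B(F) = -4 + F**2 (B(F) = F**2 - 4 = -4 + F**2)
(59*9)*((-31 + H(8))*(22 + B(7))) = (59*9)*((-31 + sqrt(2)*sqrt(8))*(22 + (-4 + 7**2))) = 531*((-31 + sqrt(2)*(2*sqrt(2)))*(22 + (-4 + 49))) = 531*((-31 + 4)*(22 + 45)) = 531*(-27*67) = 531*(-1809) = -960579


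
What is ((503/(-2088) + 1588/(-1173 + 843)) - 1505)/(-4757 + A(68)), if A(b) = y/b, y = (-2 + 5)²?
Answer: 2948046313/9286737570 ≈ 0.31745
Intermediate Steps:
y = 9 (y = 3² = 9)
A(b) = 9/b
((503/(-2088) + 1588/(-1173 + 843)) - 1505)/(-4757 + A(68)) = ((503/(-2088) + 1588/(-1173 + 843)) - 1505)/(-4757 + 9/68) = ((503*(-1/2088) + 1588/(-330)) - 1505)/(-4757 + 9*(1/68)) = ((-503/2088 + 1588*(-1/330)) - 1505)/(-4757 + 9/68) = ((-503/2088 - 794/165) - 1505)/(-323467/68) = (-580289/114840 - 1505)*(-68/323467) = -173414489/114840*(-68/323467) = 2948046313/9286737570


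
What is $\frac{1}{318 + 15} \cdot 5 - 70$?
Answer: $- \frac{23305}{333} \approx -69.985$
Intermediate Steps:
$\frac{1}{318 + 15} \cdot 5 - 70 = \frac{1}{333} \cdot 5 - 70 = \frac{5}{333} - 70 = - \frac{23305}{333}$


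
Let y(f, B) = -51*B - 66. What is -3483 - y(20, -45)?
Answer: -5712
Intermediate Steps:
y(f, B) = -66 - 51*B
-3483 - y(20, -45) = -3483 - (-66 - 51*(-45)) = -3483 - (-66 + 2295) = -3483 - 1*2229 = -3483 - 2229 = -5712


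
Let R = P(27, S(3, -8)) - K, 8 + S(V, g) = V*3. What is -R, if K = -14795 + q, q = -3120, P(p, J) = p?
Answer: -17942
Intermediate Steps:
S(V, g) = -8 + 3*V (S(V, g) = -8 + V*3 = -8 + 3*V)
K = -17915 (K = -14795 - 3120 = -17915)
R = 17942 (R = 27 - 1*(-17915) = 27 + 17915 = 17942)
-R = -1*17942 = -17942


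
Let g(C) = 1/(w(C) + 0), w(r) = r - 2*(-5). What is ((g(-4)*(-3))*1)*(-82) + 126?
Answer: 167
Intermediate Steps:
w(r) = 10 + r (w(r) = r + 10 = 10 + r)
g(C) = 1/(10 + C) (g(C) = 1/((10 + C) + 0) = 1/(10 + C))
((g(-4)*(-3))*1)*(-82) + 126 = ((-3/(10 - 4))*1)*(-82) + 126 = ((-3/6)*1)*(-82) + 126 = (((⅙)*(-3))*1)*(-82) + 126 = -½*1*(-82) + 126 = -½*(-82) + 126 = 41 + 126 = 167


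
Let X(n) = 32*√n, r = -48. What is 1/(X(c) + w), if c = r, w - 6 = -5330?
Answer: -1331/7098532 - 8*I*√3/1774633 ≈ -0.0001875 - 7.808e-6*I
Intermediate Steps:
w = -5324 (w = 6 - 5330 = -5324)
c = -48
1/(X(c) + w) = 1/(32*√(-48) - 5324) = 1/(32*(4*I*√3) - 5324) = 1/(128*I*√3 - 5324) = 1/(-5324 + 128*I*√3)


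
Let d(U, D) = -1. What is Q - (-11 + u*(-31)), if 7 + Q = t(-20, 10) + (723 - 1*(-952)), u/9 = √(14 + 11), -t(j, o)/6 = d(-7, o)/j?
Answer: 30737/10 ≈ 3073.7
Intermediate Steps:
t(j, o) = 6/j (t(j, o) = -(-6)/j = 6/j)
u = 45 (u = 9*√(14 + 11) = 9*√25 = 9*5 = 45)
Q = 16677/10 (Q = -7 + (6/(-20) + (723 - 1*(-952))) = -7 + (6*(-1/20) + (723 + 952)) = -7 + (-3/10 + 1675) = -7 + 16747/10 = 16677/10 ≈ 1667.7)
Q - (-11 + u*(-31)) = 16677/10 - (-11 + 45*(-31)) = 16677/10 - (-11 - 1395) = 16677/10 - 1*(-1406) = 16677/10 + 1406 = 30737/10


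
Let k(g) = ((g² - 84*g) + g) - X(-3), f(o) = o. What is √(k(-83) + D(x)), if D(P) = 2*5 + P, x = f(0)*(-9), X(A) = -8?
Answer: 2*√3449 ≈ 117.46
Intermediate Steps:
x = 0 (x = 0*(-9) = 0)
k(g) = 8 + g² - 83*g (k(g) = ((g² - 84*g) + g) - 1*(-8) = (g² - 83*g) + 8 = 8 + g² - 83*g)
D(P) = 10 + P
√(k(-83) + D(x)) = √((8 + (-83)² - 83*(-83)) + (10 + 0)) = √((8 + 6889 + 6889) + 10) = √(13786 + 10) = √13796 = 2*√3449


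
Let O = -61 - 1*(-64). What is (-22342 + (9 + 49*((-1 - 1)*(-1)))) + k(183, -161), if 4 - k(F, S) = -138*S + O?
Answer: -44452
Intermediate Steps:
O = 3 (O = -61 + 64 = 3)
k(F, S) = 1 + 138*S (k(F, S) = 4 - (-138*S + 3) = 4 - (3 - 138*S) = 4 + (-3 + 138*S) = 1 + 138*S)
(-22342 + (9 + 49*((-1 - 1)*(-1)))) + k(183, -161) = (-22342 + (9 + 49*((-1 - 1)*(-1)))) + (1 + 138*(-161)) = (-22342 + (9 + 49*(-2*(-1)))) + (1 - 22218) = (-22342 + (9 + 49*2)) - 22217 = (-22342 + (9 + 98)) - 22217 = (-22342 + 107) - 22217 = -22235 - 22217 = -44452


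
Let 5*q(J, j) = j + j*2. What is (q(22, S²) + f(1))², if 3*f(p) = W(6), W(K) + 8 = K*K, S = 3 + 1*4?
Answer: 337561/225 ≈ 1500.3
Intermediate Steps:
S = 7 (S = 3 + 4 = 7)
W(K) = -8 + K² (W(K) = -8 + K*K = -8 + K²)
q(J, j) = 3*j/5 (q(J, j) = (j + j*2)/5 = (j + 2*j)/5 = (3*j)/5 = 3*j/5)
f(p) = 28/3 (f(p) = (-8 + 6²)/3 = (-8 + 36)/3 = (⅓)*28 = 28/3)
(q(22, S²) + f(1))² = ((⅗)*7² + 28/3)² = ((⅗)*49 + 28/3)² = (147/5 + 28/3)² = (581/15)² = 337561/225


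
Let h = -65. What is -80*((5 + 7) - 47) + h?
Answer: 2735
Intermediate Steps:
-80*((5 + 7) - 47) + h = -80*((5 + 7) - 47) - 65 = -80*(12 - 47) - 65 = -80*(-35) - 65 = 2800 - 65 = 2735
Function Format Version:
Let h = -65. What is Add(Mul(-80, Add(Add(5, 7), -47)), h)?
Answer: 2735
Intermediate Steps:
Add(Mul(-80, Add(Add(5, 7), -47)), h) = Add(Mul(-80, Add(Add(5, 7), -47)), -65) = Add(Mul(-80, Add(12, -47)), -65) = Add(Mul(-80, -35), -65) = Add(2800, -65) = 2735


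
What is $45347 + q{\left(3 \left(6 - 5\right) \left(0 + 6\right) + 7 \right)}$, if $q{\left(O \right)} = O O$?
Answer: $45972$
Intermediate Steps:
$q{\left(O \right)} = O^{2}$
$45347 + q{\left(3 \left(6 - 5\right) \left(0 + 6\right) + 7 \right)} = 45347 + \left(3 \left(6 - 5\right) \left(0 + 6\right) + 7\right)^{2} = 45347 + \left(3 \cdot 1 \cdot 6 + 7\right)^{2} = 45347 + \left(3 \cdot 6 + 7\right)^{2} = 45347 + \left(18 + 7\right)^{2} = 45347 + 25^{2} = 45347 + 625 = 45972$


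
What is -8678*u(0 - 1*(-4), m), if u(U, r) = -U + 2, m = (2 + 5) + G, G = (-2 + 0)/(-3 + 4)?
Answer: 17356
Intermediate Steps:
G = -2 (G = -2/1 = -2*1 = -2)
m = 5 (m = (2 + 5) - 2 = 7 - 2 = 5)
u(U, r) = 2 - U
-8678*u(0 - 1*(-4), m) = -8678*(2 - (0 - 1*(-4))) = -8678*(2 - (0 + 4)) = -8678*(2 - 1*4) = -8678*(2 - 4) = -8678*(-2) = 17356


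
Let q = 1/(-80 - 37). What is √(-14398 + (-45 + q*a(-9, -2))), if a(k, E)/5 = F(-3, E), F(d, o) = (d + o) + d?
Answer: I*√21967283/39 ≈ 120.18*I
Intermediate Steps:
F(d, o) = o + 2*d
a(k, E) = -30 + 5*E (a(k, E) = 5*(E + 2*(-3)) = 5*(E - 6) = 5*(-6 + E) = -30 + 5*E)
q = -1/117 (q = 1/(-117) = -1/117 ≈ -0.0085470)
√(-14398 + (-45 + q*a(-9, -2))) = √(-14398 + (-45 - (-30 + 5*(-2))/117)) = √(-14398 + (-45 - (-30 - 10)/117)) = √(-14398 + (-45 - 1/117*(-40))) = √(-14398 + (-45 + 40/117)) = √(-14398 - 5225/117) = √(-1689791/117) = I*√21967283/39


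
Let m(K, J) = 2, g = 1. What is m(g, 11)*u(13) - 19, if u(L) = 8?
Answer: -3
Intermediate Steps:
m(g, 11)*u(13) - 19 = 2*8 - 19 = 16 - 19 = -3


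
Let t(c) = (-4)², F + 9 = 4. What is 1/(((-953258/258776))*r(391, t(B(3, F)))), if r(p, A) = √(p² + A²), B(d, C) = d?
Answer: -129388*√153137/72989535173 ≈ -0.00069370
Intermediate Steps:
F = -5 (F = -9 + 4 = -5)
t(c) = 16
r(p, A) = √(A² + p²)
1/(((-953258/258776))*r(391, t(B(3, F)))) = 1/(((-953258/258776))*(√(16² + 391²))) = 1/(((-953258*1/258776))*(√(256 + 152881))) = 1/((-476629/129388)*(√153137)) = -129388*√153137/72989535173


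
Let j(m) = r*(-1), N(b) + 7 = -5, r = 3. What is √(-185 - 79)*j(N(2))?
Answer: -6*I*√66 ≈ -48.744*I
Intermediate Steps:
N(b) = -12 (N(b) = -7 - 5 = -12)
j(m) = -3 (j(m) = 3*(-1) = -3)
√(-185 - 79)*j(N(2)) = √(-185 - 79)*(-3) = √(-264)*(-3) = (2*I*√66)*(-3) = -6*I*√66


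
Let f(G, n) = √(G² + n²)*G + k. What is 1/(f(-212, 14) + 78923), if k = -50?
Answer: 1293/68724229 + 424*√11285/4192177969 ≈ 2.9559e-5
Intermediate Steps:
f(G, n) = -50 + G*√(G² + n²) (f(G, n) = √(G² + n²)*G - 50 = G*√(G² + n²) - 50 = -50 + G*√(G² + n²))
1/(f(-212, 14) + 78923) = 1/((-50 - 212*√((-212)² + 14²)) + 78923) = 1/((-50 - 212*√(44944 + 196)) + 78923) = 1/((-50 - 424*√11285) + 78923) = 1/(78873 - 424*√11285)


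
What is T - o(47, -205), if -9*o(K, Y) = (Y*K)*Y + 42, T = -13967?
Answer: 1849514/9 ≈ 2.0550e+5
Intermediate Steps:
o(K, Y) = -14/3 - K*Y²/9 (o(K, Y) = -((Y*K)*Y + 42)/9 = -((K*Y)*Y + 42)/9 = -(K*Y² + 42)/9 = -(42 + K*Y²)/9 = -14/3 - K*Y²/9)
T - o(47, -205) = -13967 - (-14/3 - ⅑*47*(-205)²) = -13967 - (-14/3 - ⅑*47*42025) = -13967 - (-14/3 - 1975175/9) = -13967 - 1*(-1975217/9) = -13967 + 1975217/9 = 1849514/9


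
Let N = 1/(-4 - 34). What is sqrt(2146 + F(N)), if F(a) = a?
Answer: sqrt(3098786)/38 ≈ 46.325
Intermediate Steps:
N = -1/38 (N = 1/(-38) = -1/38 ≈ -0.026316)
sqrt(2146 + F(N)) = sqrt(2146 - 1/38) = sqrt(81547/38) = sqrt(3098786)/38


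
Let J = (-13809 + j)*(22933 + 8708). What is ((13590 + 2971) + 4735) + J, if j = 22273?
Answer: 267830720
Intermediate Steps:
J = 267809424 (J = (-13809 + 22273)*(22933 + 8708) = 8464*31641 = 267809424)
((13590 + 2971) + 4735) + J = ((13590 + 2971) + 4735) + 267809424 = (16561 + 4735) + 267809424 = 21296 + 267809424 = 267830720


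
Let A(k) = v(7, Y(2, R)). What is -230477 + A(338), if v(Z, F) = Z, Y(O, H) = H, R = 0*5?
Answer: -230470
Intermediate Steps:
R = 0
A(k) = 7
-230477 + A(338) = -230477 + 7 = -230470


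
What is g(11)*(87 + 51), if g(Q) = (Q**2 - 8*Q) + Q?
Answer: 6072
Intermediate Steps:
g(Q) = Q**2 - 7*Q
g(11)*(87 + 51) = (11*(-7 + 11))*(87 + 51) = (11*4)*138 = 44*138 = 6072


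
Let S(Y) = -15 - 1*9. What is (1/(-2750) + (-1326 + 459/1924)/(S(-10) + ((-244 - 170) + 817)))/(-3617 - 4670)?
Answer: 3507666473/8308914971500 ≈ 0.00042216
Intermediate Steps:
S(Y) = -24 (S(Y) = -15 - 9 = -24)
(1/(-2750) + (-1326 + 459/1924)/(S(-10) + ((-244 - 170) + 817)))/(-3617 - 4670) = (1/(-2750) + (-1326 + 459/1924)/(-24 + ((-244 - 170) + 817)))/(-3617 - 4670) = (-1/2750 + (-1326 + 459*(1/1924))/(-24 + (-414 + 817)))/(-8287) = (-1/2750 + (-1326 + 459/1924)/(-24 + 403))*(-1/8287) = (-1/2750 - 2550765/1924/379)*(-1/8287) = (-1/2750 - 2550765/1924*1/379)*(-1/8287) = (-1/2750 - 2550765/729196)*(-1/8287) = -3507666473/1002644500*(-1/8287) = 3507666473/8308914971500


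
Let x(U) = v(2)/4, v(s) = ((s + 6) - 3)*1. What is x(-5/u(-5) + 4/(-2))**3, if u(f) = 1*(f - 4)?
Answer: 125/64 ≈ 1.9531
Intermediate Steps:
u(f) = -4 + f (u(f) = 1*(-4 + f) = -4 + f)
v(s) = 3 + s (v(s) = ((6 + s) - 3)*1 = (3 + s)*1 = 3 + s)
x(U) = 5/4 (x(U) = (3 + 2)/4 = 5*(1/4) = 5/4)
x(-5/u(-5) + 4/(-2))**3 = (5/4)**3 = 125/64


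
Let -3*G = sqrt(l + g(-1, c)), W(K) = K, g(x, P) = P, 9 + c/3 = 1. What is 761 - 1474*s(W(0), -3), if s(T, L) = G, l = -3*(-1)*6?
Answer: 761 + 1474*I*sqrt(6)/3 ≈ 761.0 + 1203.5*I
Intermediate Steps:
c = -24 (c = -27 + 3*1 = -27 + 3 = -24)
l = 18 (l = 3*6 = 18)
G = -I*sqrt(6)/3 (G = -sqrt(18 - 24)/3 = -I*sqrt(6)/3 ≈ -0.8165*I)
s(T, L) = -I*sqrt(6)/3
761 - 1474*s(W(0), -3) = 761 - (-1474)*I*sqrt(6)/3 = 761 + 1474*I*sqrt(6)/3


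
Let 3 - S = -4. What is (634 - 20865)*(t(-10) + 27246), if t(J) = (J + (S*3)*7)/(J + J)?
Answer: -11021504873/20 ≈ -5.5107e+8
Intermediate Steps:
S = 7 (S = 3 - 1*(-4) = 3 + 4 = 7)
t(J) = (147 + J)/(2*J) (t(J) = (J + (7*3)*7)/(J + J) = (J + 21*7)/((2*J)) = (J + 147)*(1/(2*J)) = (147 + J)*(1/(2*J)) = (147 + J)/(2*J))
(634 - 20865)*(t(-10) + 27246) = (634 - 20865)*((½)*(147 - 10)/(-10) + 27246) = -20231*((½)*(-⅒)*137 + 27246) = -20231*(-137/20 + 27246) = -20231*544783/20 = -11021504873/20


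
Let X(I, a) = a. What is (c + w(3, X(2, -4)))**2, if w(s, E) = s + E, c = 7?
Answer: 36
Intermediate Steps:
w(s, E) = E + s
(c + w(3, X(2, -4)))**2 = (7 + (-4 + 3))**2 = (7 - 1)**2 = 6**2 = 36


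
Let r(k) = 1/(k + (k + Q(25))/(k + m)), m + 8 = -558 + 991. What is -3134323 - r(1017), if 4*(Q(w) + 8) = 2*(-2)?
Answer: -328549139932/104823 ≈ -3.1343e+6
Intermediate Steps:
m = 425 (m = -8 + (-558 + 991) = -8 + 433 = 425)
Q(w) = -9 (Q(w) = -8 + (2*(-2))/4 = -8 + (¼)*(-4) = -8 - 1 = -9)
r(k) = 1/(k + (-9 + k)/(425 + k)) (r(k) = 1/(k + (k - 9)/(k + 425)) = 1/(k + (-9 + k)/(425 + k)))
-3134323 - r(1017) = -3134323 - (425 + 1017)/(-9 + 1017² + 426*1017) = -3134323 - 1442/(-9 + 1034289 + 433242) = -3134323 - 1442/1467522 = -3134323 - 1*103/104823 = -3134323 - 103/104823 = -328549139932/104823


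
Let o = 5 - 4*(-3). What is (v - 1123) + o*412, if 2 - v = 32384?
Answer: -26501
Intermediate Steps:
o = 17 (o = 5 + 12 = 17)
v = -32382 (v = 2 - 1*32384 = 2 - 32384 = -32382)
(v - 1123) + o*412 = (-32382 - 1123) + 17*412 = -33505 + 7004 = -26501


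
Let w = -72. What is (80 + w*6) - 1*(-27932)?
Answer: 27580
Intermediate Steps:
(80 + w*6) - 1*(-27932) = (80 - 72*6) - 1*(-27932) = (80 - 432) + 27932 = -352 + 27932 = 27580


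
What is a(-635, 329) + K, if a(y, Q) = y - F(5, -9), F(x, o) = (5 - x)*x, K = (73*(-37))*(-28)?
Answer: 74993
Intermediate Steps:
K = 75628 (K = -2701*(-28) = 75628)
F(x, o) = x*(5 - x)
a(y, Q) = y (a(y, Q) = y - 5*(5 - 1*5) = y - 5*(5 - 5) = y - 5*0 = y - 1*0 = y + 0 = y)
a(-635, 329) + K = -635 + 75628 = 74993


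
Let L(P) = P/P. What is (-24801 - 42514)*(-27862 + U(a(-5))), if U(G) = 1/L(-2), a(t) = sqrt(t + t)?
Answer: 1875463215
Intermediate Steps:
L(P) = 1
a(t) = sqrt(2)*sqrt(t) (a(t) = sqrt(2*t) = sqrt(2)*sqrt(t))
U(G) = 1 (U(G) = 1/1 = 1)
(-24801 - 42514)*(-27862 + U(a(-5))) = (-24801 - 42514)*(-27862 + 1) = -67315*(-27861) = 1875463215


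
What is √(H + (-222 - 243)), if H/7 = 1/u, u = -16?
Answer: I*√7447/4 ≈ 21.574*I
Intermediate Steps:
H = -7/16 (H = 7/(-16) = 7*(-1/16) = -7/16 ≈ -0.43750)
√(H + (-222 - 243)) = √(-7/16 + (-222 - 243)) = √(-7/16 - 465) = √(-7447/16) = I*√7447/4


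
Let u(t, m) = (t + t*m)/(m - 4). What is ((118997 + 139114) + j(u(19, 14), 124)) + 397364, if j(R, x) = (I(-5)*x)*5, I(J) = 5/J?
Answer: 654855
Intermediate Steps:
u(t, m) = (t + m*t)/(-4 + m)
j(R, x) = -5*x (j(R, x) = ((5/(-5))*x)*5 = ((5*(-⅕))*x)*5 = -x*5 = -5*x)
((118997 + 139114) + j(u(19, 14), 124)) + 397364 = ((118997 + 139114) - 5*124) + 397364 = (258111 - 620) + 397364 = 257491 + 397364 = 654855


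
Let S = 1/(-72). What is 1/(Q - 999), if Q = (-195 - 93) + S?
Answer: -72/92665 ≈ -0.00077699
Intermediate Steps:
S = -1/72 ≈ -0.013889
Q = -20737/72 (Q = (-195 - 93) - 1/72 = -288 - 1/72 = -20737/72 ≈ -288.01)
1/(Q - 999) = 1/(-20737/72 - 999) = 1/(-92665/72) = -72/92665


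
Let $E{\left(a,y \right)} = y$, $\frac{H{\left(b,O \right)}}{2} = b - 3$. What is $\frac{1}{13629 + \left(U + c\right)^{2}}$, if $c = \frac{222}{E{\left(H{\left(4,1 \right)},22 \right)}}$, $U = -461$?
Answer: $\frac{121}{26250709} \approx 4.6094 \cdot 10^{-6}$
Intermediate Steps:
$H{\left(b,O \right)} = -6 + 2 b$ ($H{\left(b,O \right)} = 2 \left(b - 3\right) = 2 \left(-3 + b\right) = -6 + 2 b$)
$c = \frac{111}{11}$ ($c = \frac{222}{22} = 222 \cdot \frac{1}{22} = \frac{111}{11} \approx 10.091$)
$\frac{1}{13629 + \left(U + c\right)^{2}} = \frac{1}{13629 + \left(-461 + \frac{111}{11}\right)^{2}} = \frac{1}{13629 + \left(- \frac{4960}{11}\right)^{2}} = \frac{1}{13629 + \frac{24601600}{121}} = \frac{1}{\frac{26250709}{121}} = \frac{121}{26250709}$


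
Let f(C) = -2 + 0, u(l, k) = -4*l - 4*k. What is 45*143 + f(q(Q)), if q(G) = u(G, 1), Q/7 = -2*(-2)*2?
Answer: 6433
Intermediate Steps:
Q = 56 (Q = 7*(-2*(-2)*2) = 7*(4*2) = 7*8 = 56)
u(l, k) = -4*k - 4*l
q(G) = -4 - 4*G (q(G) = -4*1 - 4*G = -4 - 4*G)
f(C) = -2
45*143 + f(q(Q)) = 45*143 - 2 = 6435 - 2 = 6433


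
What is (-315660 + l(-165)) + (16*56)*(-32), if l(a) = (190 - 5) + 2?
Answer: -344145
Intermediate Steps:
l(a) = 187 (l(a) = 185 + 2 = 187)
(-315660 + l(-165)) + (16*56)*(-32) = (-315660 + 187) + (16*56)*(-32) = -315473 + 896*(-32) = -315473 - 28672 = -344145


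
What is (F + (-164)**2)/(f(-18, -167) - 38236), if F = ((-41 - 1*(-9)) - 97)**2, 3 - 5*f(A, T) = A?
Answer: -217685/191159 ≈ -1.1388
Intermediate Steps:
f(A, T) = 3/5 - A/5
F = 16641 (F = ((-41 + 9) - 97)**2 = (-32 - 97)**2 = (-129)**2 = 16641)
(F + (-164)**2)/(f(-18, -167) - 38236) = (16641 + (-164)**2)/((3/5 - 1/5*(-18)) - 38236) = (16641 + 26896)/((3/5 + 18/5) - 38236) = 43537/(21/5 - 38236) = 43537/(-191159/5) = 43537*(-5/191159) = -217685/191159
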